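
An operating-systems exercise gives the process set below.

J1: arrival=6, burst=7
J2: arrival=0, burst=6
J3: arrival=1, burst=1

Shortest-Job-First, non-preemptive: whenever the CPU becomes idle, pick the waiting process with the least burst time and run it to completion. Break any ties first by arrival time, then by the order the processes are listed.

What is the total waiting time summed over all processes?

Timeline: | J2 0-6 | J3 6-7 | J1 7-14 |
Completion: J1=14  J2=6  J3=7
Turnaround (C−A): J1=8  J2=6  J3=6
Waiting = turnaround − burst: J1=1, J2=0, J3=5
Total waiting = 1 + 0 + 5 = 6

6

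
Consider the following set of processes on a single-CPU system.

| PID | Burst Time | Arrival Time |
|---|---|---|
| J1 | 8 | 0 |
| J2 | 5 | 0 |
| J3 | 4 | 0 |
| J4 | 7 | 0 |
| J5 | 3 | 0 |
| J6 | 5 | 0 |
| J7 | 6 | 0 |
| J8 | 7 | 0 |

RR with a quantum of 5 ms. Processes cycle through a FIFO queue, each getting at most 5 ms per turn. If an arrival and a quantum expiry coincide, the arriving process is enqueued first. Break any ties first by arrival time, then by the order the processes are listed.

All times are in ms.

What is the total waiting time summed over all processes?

198

Gantt: | J1 0-5 | J2 5-10 | J3 10-14 | J4 14-19 | J5 19-22 | J6 22-27 | J7 27-32 | J8 32-37 | J1 37-40 | J4 40-42 | J7 42-43 | J8 43-45 |
Completion: J1=40  J2=10  J3=14  J4=42  J5=22  J6=27  J7=43  J8=45
Waiting = turnaround − burst: J1=32, J2=5, J3=10, J4=35, J5=19, J6=22, J7=37, J8=38
Total waiting = 32 + 5 + 10 + 35 + 19 + 22 + 37 + 38 = 198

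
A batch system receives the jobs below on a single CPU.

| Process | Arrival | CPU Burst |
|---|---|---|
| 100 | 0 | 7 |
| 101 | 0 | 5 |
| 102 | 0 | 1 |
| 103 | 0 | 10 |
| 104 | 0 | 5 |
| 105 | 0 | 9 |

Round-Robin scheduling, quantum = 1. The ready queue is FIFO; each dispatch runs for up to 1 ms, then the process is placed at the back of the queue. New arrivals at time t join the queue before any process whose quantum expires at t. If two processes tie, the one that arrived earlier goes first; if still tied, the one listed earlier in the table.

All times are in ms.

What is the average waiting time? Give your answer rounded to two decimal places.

19.50

Schedule: | 100 0-1 | 101 1-2 | 102 2-3 | 103 3-4 | 104 4-5 | 105 5-6 | 100 6-7 | 101 7-8 | 103 8-9 | 104 9-10 | 105 10-11 | 100 11-12 | 101 12-13 | 103 13-14 | 104 14-15 | 105 15-16 | 100 16-17 | 101 17-18 | 103 18-19 | 104 19-20 | 105 20-21 | 100 21-22 | 101 22-23 | 103 23-24 | 104 24-25 | 105 25-26 | 100 26-27 | 103 27-28 | 105 28-29 | 100 29-30 | 103 30-31 | 105 31-32 | 103 32-33 | 105 33-34 | 103 34-35 | 105 35-36 | 103 36-37 |
Completion: 100=30  101=23  102=3  103=37  104=25  105=36
Turnaround (C−A): 100=30  101=23  102=3  103=37  104=25  105=36
Waiting times: 100=23, 101=18, 102=2, 103=27, 104=20, 105=27
Average waiting = (23+18+2+27+20+27) / 6 = 117/6 = 19.50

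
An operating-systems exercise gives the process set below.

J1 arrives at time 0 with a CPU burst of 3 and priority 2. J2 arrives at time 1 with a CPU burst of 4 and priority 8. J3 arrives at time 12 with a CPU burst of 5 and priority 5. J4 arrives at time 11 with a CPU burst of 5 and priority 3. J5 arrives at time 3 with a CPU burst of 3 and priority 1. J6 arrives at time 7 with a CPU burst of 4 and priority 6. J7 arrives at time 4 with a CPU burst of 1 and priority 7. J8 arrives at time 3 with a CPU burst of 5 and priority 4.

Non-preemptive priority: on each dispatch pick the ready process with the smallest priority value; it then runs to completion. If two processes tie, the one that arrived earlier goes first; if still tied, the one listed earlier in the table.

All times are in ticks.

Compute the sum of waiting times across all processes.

67

Schedule: | J1 0-3 | J5 3-6 | J8 6-11 | J4 11-16 | J3 16-21 | J6 21-25 | J7 25-26 | J2 26-30 |
Completion: J1=3  J2=30  J3=21  J4=16  J5=6  J6=25  J7=26  J8=11
Turnaround (C−A): J1=3  J2=29  J3=9  J4=5  J5=3  J6=18  J7=22  J8=8
Waiting = turnaround − burst: J1=0, J2=25, J3=4, J4=0, J5=0, J6=14, J7=21, J8=3
Total waiting = 0 + 25 + 4 + 0 + 0 + 14 + 21 + 3 = 67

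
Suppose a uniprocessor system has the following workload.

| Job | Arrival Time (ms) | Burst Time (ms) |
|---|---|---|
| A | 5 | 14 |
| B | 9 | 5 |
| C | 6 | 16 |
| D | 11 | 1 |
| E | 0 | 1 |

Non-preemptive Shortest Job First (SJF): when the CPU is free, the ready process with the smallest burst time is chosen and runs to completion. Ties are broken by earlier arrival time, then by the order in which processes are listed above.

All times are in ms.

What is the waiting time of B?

11

Gantt: | E 0-1 | idle 1-5 | A 5-19 | D 19-20 | B 20-25 | C 25-41 |
Completion: A=19  B=25  C=41  D=20  E=1
Turnaround (C−A): A=14  B=16  C=35  D=9  E=1
Waiting(B) = turnaround − burst = 16 − 5 = 11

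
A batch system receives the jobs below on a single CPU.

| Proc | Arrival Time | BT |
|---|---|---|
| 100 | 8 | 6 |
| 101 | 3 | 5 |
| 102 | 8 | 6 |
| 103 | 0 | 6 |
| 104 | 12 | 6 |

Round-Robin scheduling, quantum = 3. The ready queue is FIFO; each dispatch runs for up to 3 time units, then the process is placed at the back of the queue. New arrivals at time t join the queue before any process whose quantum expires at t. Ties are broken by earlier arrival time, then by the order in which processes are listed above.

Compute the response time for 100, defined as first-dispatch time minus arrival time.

Schedule: | 103 0-3 | 101 3-6 | 103 6-9 | 101 9-11 | 100 11-14 | 102 14-17 | 104 17-20 | 100 20-23 | 102 23-26 | 104 26-29 |
Completion: 100=23  101=11  102=26  103=9  104=29
Response(100) = first start − arrival = 11 − 8 = 3

3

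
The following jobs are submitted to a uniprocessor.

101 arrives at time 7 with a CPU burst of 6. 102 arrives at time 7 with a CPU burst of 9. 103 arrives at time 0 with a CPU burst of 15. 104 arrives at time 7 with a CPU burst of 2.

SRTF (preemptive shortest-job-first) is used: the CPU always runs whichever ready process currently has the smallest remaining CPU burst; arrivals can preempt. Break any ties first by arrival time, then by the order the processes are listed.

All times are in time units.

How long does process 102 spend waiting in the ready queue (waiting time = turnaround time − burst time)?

Gantt: | 103 0-7 | 104 7-9 | 101 9-15 | 103 15-23 | 102 23-32 |
Completion: 101=15  102=32  103=23  104=9
Turnaround (C−A): 101=8  102=25  103=23  104=2
Waiting(102) = turnaround − burst = 25 − 9 = 16

16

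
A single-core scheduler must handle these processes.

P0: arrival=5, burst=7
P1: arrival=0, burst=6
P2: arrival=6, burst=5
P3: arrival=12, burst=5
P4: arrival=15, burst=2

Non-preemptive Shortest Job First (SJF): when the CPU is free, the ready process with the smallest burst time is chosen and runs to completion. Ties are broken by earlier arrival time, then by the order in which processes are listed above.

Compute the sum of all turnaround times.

Timeline: | P1 0-6 | P2 6-11 | P0 11-18 | P4 18-20 | P3 20-25 |
Completion: P0=18  P1=6  P2=11  P3=25  P4=20
Turnaround = completion − arrival: P0=13, P1=6, P2=5, P3=13, P4=5
Total turnaround = 13 + 6 + 5 + 13 + 5 = 42

42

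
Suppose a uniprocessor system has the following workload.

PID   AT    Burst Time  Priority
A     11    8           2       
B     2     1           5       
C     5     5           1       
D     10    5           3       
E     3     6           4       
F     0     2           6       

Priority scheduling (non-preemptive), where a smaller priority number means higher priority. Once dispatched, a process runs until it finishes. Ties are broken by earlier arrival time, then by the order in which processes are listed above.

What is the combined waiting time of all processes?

Schedule: | F 0-2 | B 2-3 | E 3-9 | C 9-14 | A 14-22 | D 22-27 |
Completion: A=22  B=3  C=14  D=27  E=9  F=2
Turnaround (C−A): A=11  B=1  C=9  D=17  E=6  F=2
Waiting = turnaround − burst: A=3, B=0, C=4, D=12, E=0, F=0
Total waiting = 3 + 0 + 4 + 12 + 0 + 0 = 19

19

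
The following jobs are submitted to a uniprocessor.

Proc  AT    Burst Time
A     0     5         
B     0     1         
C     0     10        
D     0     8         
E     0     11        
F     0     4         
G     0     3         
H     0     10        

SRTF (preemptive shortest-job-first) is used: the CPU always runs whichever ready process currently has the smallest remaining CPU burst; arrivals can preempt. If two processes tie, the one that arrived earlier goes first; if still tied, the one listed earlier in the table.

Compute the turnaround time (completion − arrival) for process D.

21

Gantt: | B 0-1 | G 1-4 | F 4-8 | A 8-13 | D 13-21 | C 21-31 | H 31-41 | E 41-52 |
Completion: A=13  B=1  C=31  D=21  E=52  F=8  G=4  H=41
Turnaround (C−A): A=13  B=1  C=31  D=21  E=52  F=8  G=4  H=41
Turnaround(D) = completion − arrival = 21 − 0 = 21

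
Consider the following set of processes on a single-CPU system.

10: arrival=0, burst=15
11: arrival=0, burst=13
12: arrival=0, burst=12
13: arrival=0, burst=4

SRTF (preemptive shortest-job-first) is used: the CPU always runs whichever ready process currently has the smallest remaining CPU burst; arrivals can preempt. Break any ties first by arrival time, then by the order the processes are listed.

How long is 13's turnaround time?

4

Gantt: | 13 0-4 | 12 4-16 | 11 16-29 | 10 29-44 |
Completion: 10=44  11=29  12=16  13=4
Turnaround (C−A): 10=44  11=29  12=16  13=4
Turnaround(13) = completion − arrival = 4 − 0 = 4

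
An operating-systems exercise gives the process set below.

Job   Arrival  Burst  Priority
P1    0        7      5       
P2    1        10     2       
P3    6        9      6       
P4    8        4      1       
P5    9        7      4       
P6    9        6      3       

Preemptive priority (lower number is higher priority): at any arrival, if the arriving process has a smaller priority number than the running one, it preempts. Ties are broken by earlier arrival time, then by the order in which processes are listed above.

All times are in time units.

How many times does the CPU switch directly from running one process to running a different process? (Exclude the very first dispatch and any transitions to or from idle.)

7

Schedule: | P1 0-1 | P2 1-8 | P4 8-12 | P2 12-15 | P6 15-21 | P5 21-28 | P1 28-34 | P3 34-43 |
Completion: P1=34  P2=15  P3=43  P4=12  P5=28  P6=21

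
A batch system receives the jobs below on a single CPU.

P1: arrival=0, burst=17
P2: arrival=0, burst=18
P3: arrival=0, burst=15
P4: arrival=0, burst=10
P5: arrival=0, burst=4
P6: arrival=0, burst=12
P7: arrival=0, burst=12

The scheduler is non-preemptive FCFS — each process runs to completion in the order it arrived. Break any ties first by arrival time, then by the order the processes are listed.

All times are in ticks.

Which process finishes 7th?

P7

Schedule: | P1 0-17 | P2 17-35 | P3 35-50 | P4 50-60 | P5 60-64 | P6 64-76 | P7 76-88 |
Completion: P1=17  P2=35  P3=50  P4=60  P5=64  P6=76  P7=88
Turnaround (C−A): P1=17  P2=35  P3=50  P4=60  P5=64  P6=76  P7=88
Finish order: P1 → P2 → P3 → P4 → P5 → P6 → P7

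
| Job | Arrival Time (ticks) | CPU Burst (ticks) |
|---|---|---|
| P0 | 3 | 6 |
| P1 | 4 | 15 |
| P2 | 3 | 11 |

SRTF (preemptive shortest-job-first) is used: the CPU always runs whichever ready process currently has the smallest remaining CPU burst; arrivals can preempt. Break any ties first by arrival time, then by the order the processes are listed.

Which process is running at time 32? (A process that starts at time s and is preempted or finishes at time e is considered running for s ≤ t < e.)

Timeline: | idle 0-3 | P0 3-9 | P2 9-20 | P1 20-35 |
Completion: P0=9  P1=35  P2=20

P1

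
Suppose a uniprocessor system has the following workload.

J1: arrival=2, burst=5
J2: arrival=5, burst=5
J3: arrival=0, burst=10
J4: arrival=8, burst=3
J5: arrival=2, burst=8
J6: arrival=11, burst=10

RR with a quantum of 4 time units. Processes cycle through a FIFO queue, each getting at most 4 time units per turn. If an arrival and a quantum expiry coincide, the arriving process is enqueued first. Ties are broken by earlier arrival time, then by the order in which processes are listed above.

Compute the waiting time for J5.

Schedule: | J3 0-4 | J1 4-8 | J5 8-12 | J3 12-16 | J2 16-20 | J4 20-23 | J1 23-24 | J6 24-28 | J5 28-32 | J3 32-34 | J2 34-35 | J6 35-41 |
Completion: J1=24  J2=35  J3=34  J4=23  J5=32  J6=41
Turnaround (C−A): J1=22  J2=30  J3=34  J4=15  J5=30  J6=30
Waiting(J5) = turnaround − burst = 30 − 8 = 22

22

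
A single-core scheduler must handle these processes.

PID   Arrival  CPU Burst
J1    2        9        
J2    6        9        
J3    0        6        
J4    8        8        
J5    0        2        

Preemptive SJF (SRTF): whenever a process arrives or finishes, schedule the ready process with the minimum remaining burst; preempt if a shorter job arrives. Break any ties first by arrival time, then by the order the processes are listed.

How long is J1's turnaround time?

Timeline: | J5 0-2 | J3 2-8 | J4 8-16 | J1 16-25 | J2 25-34 |
Completion: J1=25  J2=34  J3=8  J4=16  J5=2
Turnaround(J1) = completion − arrival = 25 − 2 = 23

23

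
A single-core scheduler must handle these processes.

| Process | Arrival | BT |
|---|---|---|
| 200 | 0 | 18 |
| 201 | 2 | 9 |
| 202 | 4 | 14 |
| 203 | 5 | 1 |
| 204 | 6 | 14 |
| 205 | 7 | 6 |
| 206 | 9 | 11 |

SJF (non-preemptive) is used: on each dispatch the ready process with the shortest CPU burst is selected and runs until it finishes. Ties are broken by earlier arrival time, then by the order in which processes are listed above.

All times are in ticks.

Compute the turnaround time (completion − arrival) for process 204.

67

Gantt: | 200 0-18 | 203 18-19 | 205 19-25 | 201 25-34 | 206 34-45 | 202 45-59 | 204 59-73 |
Completion: 200=18  201=34  202=59  203=19  204=73  205=25  206=45
Turnaround (C−A): 200=18  201=32  202=55  203=14  204=67  205=18  206=36
Turnaround(204) = completion − arrival = 73 − 6 = 67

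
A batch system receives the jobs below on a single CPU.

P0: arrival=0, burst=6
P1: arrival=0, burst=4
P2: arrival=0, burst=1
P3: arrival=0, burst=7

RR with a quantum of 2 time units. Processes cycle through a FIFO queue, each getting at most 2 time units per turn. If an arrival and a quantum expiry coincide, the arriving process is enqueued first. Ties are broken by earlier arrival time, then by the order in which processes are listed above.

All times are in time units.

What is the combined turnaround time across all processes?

49

Timeline: | P0 0-2 | P1 2-4 | P2 4-5 | P3 5-7 | P0 7-9 | P1 9-11 | P3 11-13 | P0 13-15 | P3 15-18 |
Completion: P0=15  P1=11  P2=5  P3=18
Turnaround (C−A): P0=15  P1=11  P2=5  P3=18
Turnaround = completion − arrival: P0=15, P1=11, P2=5, P3=18
Total turnaround = 15 + 11 + 5 + 18 = 49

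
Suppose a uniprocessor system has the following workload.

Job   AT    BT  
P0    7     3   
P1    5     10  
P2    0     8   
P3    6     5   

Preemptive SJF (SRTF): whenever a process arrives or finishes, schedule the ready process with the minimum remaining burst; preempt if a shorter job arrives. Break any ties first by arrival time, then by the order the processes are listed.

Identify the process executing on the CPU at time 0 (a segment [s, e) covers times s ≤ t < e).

P2

Gantt: | P2 0-8 | P0 8-11 | P3 11-16 | P1 16-26 |
Completion: P0=11  P1=26  P2=8  P3=16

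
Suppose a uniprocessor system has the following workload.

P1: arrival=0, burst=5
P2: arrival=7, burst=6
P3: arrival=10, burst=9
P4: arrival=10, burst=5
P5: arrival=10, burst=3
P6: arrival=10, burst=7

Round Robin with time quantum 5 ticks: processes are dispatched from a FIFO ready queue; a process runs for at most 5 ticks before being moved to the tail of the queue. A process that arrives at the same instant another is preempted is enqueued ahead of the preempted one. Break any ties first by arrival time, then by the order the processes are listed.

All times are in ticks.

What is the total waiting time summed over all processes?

73

Timeline: | P1 0-5 | idle 5-7 | P2 7-12 | P3 12-17 | P4 17-22 | P5 22-25 | P6 25-30 | P2 30-31 | P3 31-35 | P6 35-37 |
Completion: P1=5  P2=31  P3=35  P4=22  P5=25  P6=37
Turnaround (C−A): P1=5  P2=24  P3=25  P4=12  P5=15  P6=27
Waiting = turnaround − burst: P1=0, P2=18, P3=16, P4=7, P5=12, P6=20
Total waiting = 0 + 18 + 16 + 7 + 12 + 20 = 73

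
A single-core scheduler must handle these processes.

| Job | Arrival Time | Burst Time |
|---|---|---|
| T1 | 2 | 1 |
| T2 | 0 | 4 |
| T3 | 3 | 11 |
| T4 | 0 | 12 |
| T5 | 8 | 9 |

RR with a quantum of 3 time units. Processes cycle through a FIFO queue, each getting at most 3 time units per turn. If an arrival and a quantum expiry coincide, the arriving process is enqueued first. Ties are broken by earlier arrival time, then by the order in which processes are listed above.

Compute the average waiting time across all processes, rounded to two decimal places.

Timeline: | T2 0-3 | T4 3-6 | T1 6-7 | T3 7-10 | T2 10-11 | T4 11-14 | T5 14-17 | T3 17-20 | T4 20-23 | T5 23-26 | T3 26-29 | T4 29-32 | T5 32-35 | T3 35-37 |
Completion: T1=7  T2=11  T3=37  T4=32  T5=35
Turnaround (C−A): T1=5  T2=11  T3=34  T4=32  T5=27
Waiting times: T1=4, T2=7, T3=23, T4=20, T5=18
Average waiting = (4+7+23+20+18) / 5 = 72/5 = 14.40

14.40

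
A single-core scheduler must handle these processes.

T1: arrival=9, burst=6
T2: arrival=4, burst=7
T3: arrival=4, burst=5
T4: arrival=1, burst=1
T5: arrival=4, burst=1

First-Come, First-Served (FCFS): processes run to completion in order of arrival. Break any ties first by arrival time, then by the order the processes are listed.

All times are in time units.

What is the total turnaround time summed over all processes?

47

Gantt: | idle 0-1 | T4 1-2 | idle 2-4 | T2 4-11 | T3 11-16 | T5 16-17 | T1 17-23 |
Completion: T1=23  T2=11  T3=16  T4=2  T5=17
Turnaround = completion − arrival: T1=14, T2=7, T3=12, T4=1, T5=13
Total turnaround = 14 + 7 + 12 + 1 + 13 = 47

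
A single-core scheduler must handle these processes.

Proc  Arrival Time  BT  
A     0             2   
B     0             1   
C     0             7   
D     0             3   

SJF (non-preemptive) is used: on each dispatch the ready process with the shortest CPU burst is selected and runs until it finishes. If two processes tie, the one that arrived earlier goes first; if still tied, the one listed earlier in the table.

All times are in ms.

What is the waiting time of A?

Gantt: | B 0-1 | A 1-3 | D 3-6 | C 6-13 |
Completion: A=3  B=1  C=13  D=6
Turnaround (C−A): A=3  B=1  C=13  D=6
Waiting(A) = turnaround − burst = 3 − 2 = 1

1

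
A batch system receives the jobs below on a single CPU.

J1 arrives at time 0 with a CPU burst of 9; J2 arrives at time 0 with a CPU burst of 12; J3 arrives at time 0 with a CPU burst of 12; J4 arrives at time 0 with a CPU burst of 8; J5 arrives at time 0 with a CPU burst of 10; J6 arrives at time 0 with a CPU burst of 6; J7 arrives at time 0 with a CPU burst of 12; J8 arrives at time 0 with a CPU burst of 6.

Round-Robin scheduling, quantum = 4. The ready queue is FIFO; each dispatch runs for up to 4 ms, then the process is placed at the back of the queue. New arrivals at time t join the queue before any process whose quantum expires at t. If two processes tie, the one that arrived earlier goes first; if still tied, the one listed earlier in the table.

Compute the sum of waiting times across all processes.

428

Gantt: | J1 0-4 | J2 4-8 | J3 8-12 | J4 12-16 | J5 16-20 | J6 20-24 | J7 24-28 | J8 28-32 | J1 32-36 | J2 36-40 | J3 40-44 | J4 44-48 | J5 48-52 | J6 52-54 | J7 54-58 | J8 58-60 | J1 60-61 | J2 61-65 | J3 65-69 | J5 69-71 | J7 71-75 |
Completion: J1=61  J2=65  J3=69  J4=48  J5=71  J6=54  J7=75  J8=60
Turnaround (C−A): J1=61  J2=65  J3=69  J4=48  J5=71  J6=54  J7=75  J8=60
Waiting = turnaround − burst: J1=52, J2=53, J3=57, J4=40, J5=61, J6=48, J7=63, J8=54
Total waiting = 52 + 53 + 57 + 40 + 61 + 48 + 63 + 54 = 428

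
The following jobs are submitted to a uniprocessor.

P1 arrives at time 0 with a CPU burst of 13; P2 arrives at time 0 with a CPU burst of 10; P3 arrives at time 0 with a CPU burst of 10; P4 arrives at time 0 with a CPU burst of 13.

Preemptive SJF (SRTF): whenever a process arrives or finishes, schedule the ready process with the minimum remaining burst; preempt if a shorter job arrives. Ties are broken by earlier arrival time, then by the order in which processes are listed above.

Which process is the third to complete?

P1

Gantt: | P2 0-10 | P3 10-20 | P1 20-33 | P4 33-46 |
Completion: P1=33  P2=10  P3=20  P4=46
Turnaround (C−A): P1=33  P2=10  P3=20  P4=46
Finish order: P2 → P3 → P1 → P4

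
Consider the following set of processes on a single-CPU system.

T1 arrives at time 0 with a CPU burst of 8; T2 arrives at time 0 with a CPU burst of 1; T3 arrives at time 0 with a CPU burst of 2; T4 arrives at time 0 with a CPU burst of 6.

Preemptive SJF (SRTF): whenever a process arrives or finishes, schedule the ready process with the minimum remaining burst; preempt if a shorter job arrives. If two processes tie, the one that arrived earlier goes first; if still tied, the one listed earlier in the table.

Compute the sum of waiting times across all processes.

Timeline: | T2 0-1 | T3 1-3 | T4 3-9 | T1 9-17 |
Completion: T1=17  T2=1  T3=3  T4=9
Turnaround (C−A): T1=17  T2=1  T3=3  T4=9
Waiting = turnaround − burst: T1=9, T2=0, T3=1, T4=3
Total waiting = 9 + 0 + 1 + 3 = 13

13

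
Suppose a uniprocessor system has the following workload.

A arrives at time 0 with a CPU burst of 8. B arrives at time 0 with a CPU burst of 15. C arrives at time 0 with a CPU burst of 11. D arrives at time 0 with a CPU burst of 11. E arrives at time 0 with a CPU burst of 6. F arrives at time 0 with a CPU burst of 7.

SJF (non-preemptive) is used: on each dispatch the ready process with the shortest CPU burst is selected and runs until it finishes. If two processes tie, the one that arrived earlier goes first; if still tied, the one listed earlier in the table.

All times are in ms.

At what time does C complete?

32

Gantt: | E 0-6 | F 6-13 | A 13-21 | C 21-32 | D 32-43 | B 43-58 |
Completion: A=21  B=58  C=32  D=43  E=6  F=13
Turnaround (C−A): A=21  B=58  C=32  D=43  E=6  F=13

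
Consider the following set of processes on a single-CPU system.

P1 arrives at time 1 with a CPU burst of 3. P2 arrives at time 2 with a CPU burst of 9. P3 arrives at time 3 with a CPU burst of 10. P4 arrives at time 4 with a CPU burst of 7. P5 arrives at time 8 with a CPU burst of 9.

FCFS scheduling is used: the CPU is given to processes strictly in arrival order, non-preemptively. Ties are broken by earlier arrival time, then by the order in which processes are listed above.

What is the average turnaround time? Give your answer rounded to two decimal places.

18.20

Timeline: | idle 0-1 | P1 1-4 | P2 4-13 | P3 13-23 | P4 23-30 | P5 30-39 |
Completion: P1=4  P2=13  P3=23  P4=30  P5=39
Turnaround (C−A): P1=3  P2=11  P3=20  P4=26  P5=31
Turnaround times: P1=3, P2=11, P3=20, P4=26, P5=31
Average turnaround = (3+11+20+26+31) / 5 = 91/5 = 18.20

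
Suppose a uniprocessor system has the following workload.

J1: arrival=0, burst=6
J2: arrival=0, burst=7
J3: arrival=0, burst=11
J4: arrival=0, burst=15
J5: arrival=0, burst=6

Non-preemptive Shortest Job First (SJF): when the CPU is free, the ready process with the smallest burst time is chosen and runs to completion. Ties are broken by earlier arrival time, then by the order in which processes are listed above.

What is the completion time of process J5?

Schedule: | J1 0-6 | J5 6-12 | J2 12-19 | J3 19-30 | J4 30-45 |
Completion: J1=6  J2=19  J3=30  J4=45  J5=12
Turnaround (C−A): J1=6  J2=19  J3=30  J4=45  J5=12

12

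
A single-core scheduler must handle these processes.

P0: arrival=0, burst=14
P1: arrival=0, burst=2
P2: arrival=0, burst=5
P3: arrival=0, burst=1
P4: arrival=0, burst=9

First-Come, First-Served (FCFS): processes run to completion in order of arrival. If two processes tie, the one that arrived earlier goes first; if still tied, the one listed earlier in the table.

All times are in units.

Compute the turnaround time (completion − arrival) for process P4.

31

Timeline: | P0 0-14 | P1 14-16 | P2 16-21 | P3 21-22 | P4 22-31 |
Completion: P0=14  P1=16  P2=21  P3=22  P4=31
Turnaround(P4) = completion − arrival = 31 − 0 = 31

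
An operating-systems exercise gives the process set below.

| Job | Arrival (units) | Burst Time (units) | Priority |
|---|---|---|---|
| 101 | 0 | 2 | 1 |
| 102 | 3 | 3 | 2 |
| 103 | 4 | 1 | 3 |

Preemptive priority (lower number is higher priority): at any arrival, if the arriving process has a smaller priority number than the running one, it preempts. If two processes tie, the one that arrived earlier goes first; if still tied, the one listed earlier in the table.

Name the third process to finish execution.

Schedule: | 101 0-2 | idle 2-3 | 102 3-6 | 103 6-7 |
Completion: 101=2  102=6  103=7
Finish order: 101 → 102 → 103

103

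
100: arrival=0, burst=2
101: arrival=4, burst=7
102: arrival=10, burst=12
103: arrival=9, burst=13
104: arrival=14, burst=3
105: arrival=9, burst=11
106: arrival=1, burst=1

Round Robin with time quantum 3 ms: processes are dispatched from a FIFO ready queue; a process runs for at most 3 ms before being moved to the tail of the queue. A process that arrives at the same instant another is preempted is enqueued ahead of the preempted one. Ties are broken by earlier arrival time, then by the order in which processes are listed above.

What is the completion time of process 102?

Gantt: | 100 0-2 | 106 2-3 | idle 3-4 | 101 4-10 | 103 10-13 | 105 13-16 | 102 16-19 | 101 19-20 | 103 20-23 | 104 23-26 | 105 26-29 | 102 29-32 | 103 32-35 | 105 35-38 | 102 38-41 | 103 41-44 | 105 44-46 | 102 46-49 | 103 49-50 |
Completion: 100=2  101=20  102=49  103=50  104=26  105=46  106=3

49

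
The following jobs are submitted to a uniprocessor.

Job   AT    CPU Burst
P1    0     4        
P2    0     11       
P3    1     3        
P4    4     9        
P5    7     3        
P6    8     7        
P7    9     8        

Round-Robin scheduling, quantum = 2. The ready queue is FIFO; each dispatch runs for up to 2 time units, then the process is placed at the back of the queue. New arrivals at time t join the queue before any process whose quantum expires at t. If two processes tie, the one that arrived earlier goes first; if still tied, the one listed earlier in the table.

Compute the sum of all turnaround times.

189

Gantt: | P1 0-2 | P2 2-4 | P3 4-6 | P1 6-8 | P4 8-10 | P2 10-12 | P3 12-13 | P5 13-15 | P6 15-17 | P7 17-19 | P4 19-21 | P2 21-23 | P5 23-24 | P6 24-26 | P7 26-28 | P4 28-30 | P2 30-32 | P6 32-34 | P7 34-36 | P4 36-38 | P2 38-40 | P6 40-41 | P7 41-43 | P4 43-44 | P2 44-45 |
Completion: P1=8  P2=45  P3=13  P4=44  P5=24  P6=41  P7=43
Turnaround = completion − arrival: P1=8, P2=45, P3=12, P4=40, P5=17, P6=33, P7=34
Total turnaround = 8 + 45 + 12 + 40 + 17 + 33 + 34 = 189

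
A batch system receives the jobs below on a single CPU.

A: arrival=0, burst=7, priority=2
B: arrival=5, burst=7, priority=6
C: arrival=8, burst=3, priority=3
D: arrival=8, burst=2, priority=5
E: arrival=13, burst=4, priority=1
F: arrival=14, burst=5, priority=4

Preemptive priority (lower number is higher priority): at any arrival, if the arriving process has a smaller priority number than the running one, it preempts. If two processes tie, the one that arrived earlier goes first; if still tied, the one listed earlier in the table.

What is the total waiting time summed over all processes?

Timeline: | A 0-7 | B 7-8 | C 8-11 | D 11-13 | E 13-17 | F 17-22 | B 22-28 |
Completion: A=7  B=28  C=11  D=13  E=17  F=22
Turnaround (C−A): A=7  B=23  C=3  D=5  E=4  F=8
Waiting = turnaround − burst: A=0, B=16, C=0, D=3, E=0, F=3
Total waiting = 0 + 16 + 0 + 3 + 0 + 3 = 22

22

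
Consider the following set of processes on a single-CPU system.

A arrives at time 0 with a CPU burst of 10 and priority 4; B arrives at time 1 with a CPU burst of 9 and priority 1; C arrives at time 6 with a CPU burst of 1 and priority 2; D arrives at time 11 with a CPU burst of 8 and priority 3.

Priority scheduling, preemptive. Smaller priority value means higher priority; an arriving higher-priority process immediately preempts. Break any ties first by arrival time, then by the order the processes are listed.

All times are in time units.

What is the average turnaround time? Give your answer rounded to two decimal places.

Schedule: | A 0-1 | B 1-10 | C 10-11 | D 11-19 | A 19-28 |
Completion: A=28  B=10  C=11  D=19
Turnaround (C−A): A=28  B=9  C=5  D=8
Turnaround times: A=28, B=9, C=5, D=8
Average turnaround = (28+9+5+8) / 4 = 50/4 = 12.50

12.50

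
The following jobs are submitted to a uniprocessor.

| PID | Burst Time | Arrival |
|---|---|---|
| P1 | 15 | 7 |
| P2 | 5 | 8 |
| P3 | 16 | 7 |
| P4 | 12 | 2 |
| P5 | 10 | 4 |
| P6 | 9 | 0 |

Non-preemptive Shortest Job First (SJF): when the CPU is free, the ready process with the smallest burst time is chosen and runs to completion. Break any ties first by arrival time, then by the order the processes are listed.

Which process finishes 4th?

P4

Gantt: | P6 0-9 | P2 9-14 | P5 14-24 | P4 24-36 | P1 36-51 | P3 51-67 |
Completion: P1=51  P2=14  P3=67  P4=36  P5=24  P6=9
Turnaround (C−A): P1=44  P2=6  P3=60  P4=34  P5=20  P6=9
Finish order: P6 → P2 → P5 → P4 → P1 → P3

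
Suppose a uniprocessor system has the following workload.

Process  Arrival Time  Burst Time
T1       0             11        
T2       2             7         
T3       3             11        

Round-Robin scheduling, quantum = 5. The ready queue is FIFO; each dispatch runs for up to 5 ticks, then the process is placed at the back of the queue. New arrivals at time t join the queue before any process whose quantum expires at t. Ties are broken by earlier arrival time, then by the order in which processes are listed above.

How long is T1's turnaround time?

28

Timeline: | T1 0-5 | T2 5-10 | T3 10-15 | T1 15-20 | T2 20-22 | T3 22-27 | T1 27-28 | T3 28-29 |
Completion: T1=28  T2=22  T3=29
Turnaround(T1) = completion − arrival = 28 − 0 = 28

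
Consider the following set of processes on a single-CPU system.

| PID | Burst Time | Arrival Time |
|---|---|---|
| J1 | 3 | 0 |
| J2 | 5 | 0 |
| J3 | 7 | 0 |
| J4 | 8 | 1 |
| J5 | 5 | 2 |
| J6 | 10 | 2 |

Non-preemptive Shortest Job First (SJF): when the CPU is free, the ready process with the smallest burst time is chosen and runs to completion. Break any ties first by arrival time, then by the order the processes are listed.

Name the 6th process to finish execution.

J6

Schedule: | J1 0-3 | J2 3-8 | J5 8-13 | J3 13-20 | J4 20-28 | J6 28-38 |
Completion: J1=3  J2=8  J3=20  J4=28  J5=13  J6=38
Finish order: J1 → J2 → J5 → J3 → J4 → J6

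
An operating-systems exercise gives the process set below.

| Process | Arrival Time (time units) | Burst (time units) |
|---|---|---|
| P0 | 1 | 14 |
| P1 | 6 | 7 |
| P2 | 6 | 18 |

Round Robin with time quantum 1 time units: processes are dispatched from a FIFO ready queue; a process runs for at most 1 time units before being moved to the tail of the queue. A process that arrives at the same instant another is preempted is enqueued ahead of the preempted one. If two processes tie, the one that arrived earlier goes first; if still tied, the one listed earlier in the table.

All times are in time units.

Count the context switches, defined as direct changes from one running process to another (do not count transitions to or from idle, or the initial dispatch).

26

Gantt: | idle 0-1 | P0 1-6 | P1 6-7 | P2 7-8 | P0 8-9 | P1 9-10 | P2 10-11 | P0 11-12 | P1 12-13 | P2 13-14 | P0 14-15 | P1 15-16 | P2 16-17 | P0 17-18 | P1 18-19 | P2 19-20 | P0 20-21 | P1 21-22 | P2 22-23 | P0 23-24 | P1 24-25 | P2 25-26 | P0 26-27 | P2 27-28 | P0 28-29 | P2 29-30 | P0 30-31 | P2 31-40 |
Completion: P0=31  P1=25  P2=40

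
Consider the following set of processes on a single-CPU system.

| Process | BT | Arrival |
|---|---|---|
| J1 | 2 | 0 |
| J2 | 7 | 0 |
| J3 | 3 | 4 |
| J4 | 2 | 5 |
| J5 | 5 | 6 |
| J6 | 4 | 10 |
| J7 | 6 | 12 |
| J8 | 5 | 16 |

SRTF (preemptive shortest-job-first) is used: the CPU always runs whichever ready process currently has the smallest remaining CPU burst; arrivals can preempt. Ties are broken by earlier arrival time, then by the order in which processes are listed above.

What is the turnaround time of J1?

2

Schedule: | J1 0-2 | J2 2-4 | J3 4-7 | J4 7-9 | J2 9-14 | J6 14-18 | J5 18-23 | J8 23-28 | J7 28-34 |
Completion: J1=2  J2=14  J3=7  J4=9  J5=23  J6=18  J7=34  J8=28
Turnaround(J1) = completion − arrival = 2 − 0 = 2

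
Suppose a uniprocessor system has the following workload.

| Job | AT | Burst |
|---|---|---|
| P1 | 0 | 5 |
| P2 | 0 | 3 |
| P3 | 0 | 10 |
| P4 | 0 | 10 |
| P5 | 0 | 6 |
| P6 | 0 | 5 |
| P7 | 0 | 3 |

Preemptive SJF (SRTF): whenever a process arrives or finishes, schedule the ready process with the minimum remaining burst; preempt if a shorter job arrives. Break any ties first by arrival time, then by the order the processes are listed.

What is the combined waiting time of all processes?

90

Schedule: | P2 0-3 | P7 3-6 | P1 6-11 | P6 11-16 | P5 16-22 | P3 22-32 | P4 32-42 |
Completion: P1=11  P2=3  P3=32  P4=42  P5=22  P6=16  P7=6
Waiting = turnaround − burst: P1=6, P2=0, P3=22, P4=32, P5=16, P6=11, P7=3
Total waiting = 6 + 0 + 22 + 32 + 16 + 11 + 3 = 90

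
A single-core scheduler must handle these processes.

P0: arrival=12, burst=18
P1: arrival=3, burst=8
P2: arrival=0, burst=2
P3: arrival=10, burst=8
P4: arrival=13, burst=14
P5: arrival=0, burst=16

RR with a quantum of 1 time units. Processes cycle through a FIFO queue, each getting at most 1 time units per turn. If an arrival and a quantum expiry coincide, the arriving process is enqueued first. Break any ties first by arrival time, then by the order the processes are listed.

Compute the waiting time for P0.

Schedule: | P2 0-1 | P5 1-2 | P2 2-3 | P5 3-4 | P1 4-5 | P5 5-6 | P1 6-7 | P5 7-8 | P1 8-9 | P5 9-10 | P1 10-11 | P3 11-12 | P5 12-13 | P1 13-14 | P0 14-15 | P3 15-16 | P4 16-17 | P5 17-18 | P1 18-19 | P0 19-20 | P3 20-21 | P4 21-22 | P5 22-23 | P1 23-24 | P0 24-25 | P3 25-26 | P4 26-27 | P5 27-28 | P1 28-29 | P0 29-30 | P3 30-31 | P4 31-32 | P5 32-33 | P0 33-34 | P3 34-35 | P4 35-36 | P5 36-37 | P0 37-38 | P3 38-39 | P4 39-40 | P5 40-41 | P0 41-42 | P3 42-43 | P4 43-44 | P5 44-45 | P0 45-46 | P4 46-47 | P5 47-48 | P0 48-49 | P4 49-50 | P5 50-51 | P0 51-52 | P4 52-53 | P5 53-54 | P0 54-55 | P4 55-56 | P0 56-57 | P4 57-58 | P0 58-59 | P4 59-60 | P0 60-61 | P4 61-62 | P0 62-66 |
Completion: P0=66  P1=29  P2=3  P3=43  P4=62  P5=54
Turnaround (C−A): P0=54  P1=26  P2=3  P3=33  P4=49  P5=54
Waiting(P0) = turnaround − burst = 54 − 18 = 36

36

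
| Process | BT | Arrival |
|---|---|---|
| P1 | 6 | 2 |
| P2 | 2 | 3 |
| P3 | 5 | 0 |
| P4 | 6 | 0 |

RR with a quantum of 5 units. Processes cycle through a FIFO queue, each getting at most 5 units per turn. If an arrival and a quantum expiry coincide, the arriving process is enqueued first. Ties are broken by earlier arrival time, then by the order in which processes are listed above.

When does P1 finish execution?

Schedule: | P3 0-5 | P4 5-10 | P1 10-15 | P2 15-17 | P4 17-18 | P1 18-19 |
Completion: P1=19  P2=17  P3=5  P4=18
Turnaround (C−A): P1=17  P2=14  P3=5  P4=18

19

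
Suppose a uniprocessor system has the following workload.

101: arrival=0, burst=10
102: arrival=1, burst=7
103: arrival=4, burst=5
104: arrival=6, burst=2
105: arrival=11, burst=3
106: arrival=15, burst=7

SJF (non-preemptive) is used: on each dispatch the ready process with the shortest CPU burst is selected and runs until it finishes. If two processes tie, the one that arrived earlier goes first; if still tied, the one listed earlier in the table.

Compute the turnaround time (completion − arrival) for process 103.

16

Schedule: | 101 0-10 | 104 10-12 | 105 12-15 | 103 15-20 | 102 20-27 | 106 27-34 |
Completion: 101=10  102=27  103=20  104=12  105=15  106=34
Turnaround (C−A): 101=10  102=26  103=16  104=6  105=4  106=19
Turnaround(103) = completion − arrival = 20 − 4 = 16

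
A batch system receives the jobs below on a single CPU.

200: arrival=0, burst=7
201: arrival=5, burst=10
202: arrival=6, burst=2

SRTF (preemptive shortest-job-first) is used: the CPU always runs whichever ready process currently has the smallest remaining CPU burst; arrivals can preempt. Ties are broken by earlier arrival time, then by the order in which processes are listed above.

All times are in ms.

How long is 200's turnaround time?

7

Gantt: | 200 0-7 | 202 7-9 | 201 9-19 |
Completion: 200=7  201=19  202=9
Turnaround(200) = completion − arrival = 7 − 0 = 7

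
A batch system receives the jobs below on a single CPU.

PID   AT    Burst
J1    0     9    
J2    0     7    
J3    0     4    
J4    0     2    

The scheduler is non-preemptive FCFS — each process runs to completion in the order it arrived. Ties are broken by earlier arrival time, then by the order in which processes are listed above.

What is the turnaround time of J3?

20

Timeline: | J1 0-9 | J2 9-16 | J3 16-20 | J4 20-22 |
Completion: J1=9  J2=16  J3=20  J4=22
Turnaround (C−A): J1=9  J2=16  J3=20  J4=22
Turnaround(J3) = completion − arrival = 20 − 0 = 20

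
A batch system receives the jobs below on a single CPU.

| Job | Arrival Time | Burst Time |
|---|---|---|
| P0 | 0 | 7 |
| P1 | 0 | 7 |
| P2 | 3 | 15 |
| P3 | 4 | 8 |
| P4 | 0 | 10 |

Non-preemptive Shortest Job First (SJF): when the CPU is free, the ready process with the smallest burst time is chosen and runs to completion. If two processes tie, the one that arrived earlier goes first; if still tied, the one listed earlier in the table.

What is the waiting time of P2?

Schedule: | P0 0-7 | P1 7-14 | P3 14-22 | P4 22-32 | P2 32-47 |
Completion: P0=7  P1=14  P2=47  P3=22  P4=32
Turnaround (C−A): P0=7  P1=14  P2=44  P3=18  P4=32
Waiting(P2) = turnaround − burst = 44 − 15 = 29

29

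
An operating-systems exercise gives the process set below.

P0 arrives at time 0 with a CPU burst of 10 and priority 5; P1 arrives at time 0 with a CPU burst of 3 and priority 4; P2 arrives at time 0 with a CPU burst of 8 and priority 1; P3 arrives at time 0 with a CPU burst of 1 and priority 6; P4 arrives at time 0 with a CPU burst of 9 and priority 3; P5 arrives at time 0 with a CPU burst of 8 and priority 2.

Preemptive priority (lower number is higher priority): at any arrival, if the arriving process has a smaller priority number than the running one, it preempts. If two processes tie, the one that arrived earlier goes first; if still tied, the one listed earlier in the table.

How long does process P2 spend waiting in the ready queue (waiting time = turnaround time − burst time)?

Gantt: | P2 0-8 | P5 8-16 | P4 16-25 | P1 25-28 | P0 28-38 | P3 38-39 |
Completion: P0=38  P1=28  P2=8  P3=39  P4=25  P5=16
Waiting(P2) = turnaround − burst = 8 − 8 = 0

0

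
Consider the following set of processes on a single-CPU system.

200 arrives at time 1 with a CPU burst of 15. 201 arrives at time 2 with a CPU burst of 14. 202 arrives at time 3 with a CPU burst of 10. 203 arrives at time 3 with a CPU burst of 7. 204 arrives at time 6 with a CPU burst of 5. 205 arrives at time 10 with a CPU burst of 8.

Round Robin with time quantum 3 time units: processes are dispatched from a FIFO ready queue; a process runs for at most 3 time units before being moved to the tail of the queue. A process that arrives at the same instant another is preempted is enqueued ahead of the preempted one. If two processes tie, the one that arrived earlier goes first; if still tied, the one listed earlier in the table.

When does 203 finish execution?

Gantt: | idle 0-1 | 200 1-4 | 201 4-7 | 202 7-10 | 203 10-13 | 200 13-16 | 204 16-19 | 201 19-22 | 205 22-25 | 202 25-28 | 203 28-31 | 200 31-34 | 204 34-36 | 201 36-39 | 205 39-42 | 202 42-45 | 203 45-46 | 200 46-49 | 201 49-52 | 205 52-54 | 202 54-55 | 200 55-58 | 201 58-60 |
Completion: 200=58  201=60  202=55  203=46  204=36  205=54

46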